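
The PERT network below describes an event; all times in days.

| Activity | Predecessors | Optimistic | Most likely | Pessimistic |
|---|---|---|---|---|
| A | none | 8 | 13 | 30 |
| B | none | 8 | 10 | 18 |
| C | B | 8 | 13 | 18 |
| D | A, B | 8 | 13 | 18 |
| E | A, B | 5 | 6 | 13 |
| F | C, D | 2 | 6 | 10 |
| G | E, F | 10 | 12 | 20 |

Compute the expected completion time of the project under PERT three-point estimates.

47 days

te_A = (8 + 4·13 + 30)/6 = 90/6 = 15
te_B = (8 + 4·10 + 18)/6 = 66/6 = 11
te_C = (8 + 4·13 + 18)/6 = 78/6 = 13
te_D = (8 + 4·13 + 18)/6 = 78/6 = 13
te_E = (5 + 4·6 + 13)/6 = 42/6 = 7
te_F = (2 + 4·6 + 10)/6 = 36/6 = 6
te_G = (10 + 4·12 + 20)/6 = 78/6 = 13

Forward pass:
ES_A = 0; EF_A = 15
ES_B = 0; EF_B = 11
ES_C = 11; EF_C = 11+13 = 24
ES_D = max(EF_A=15, EF_B=11) = 15; EF_D = 15+13 = 28
ES_E = max(EF_A=15, EF_B=11) = 15; EF_E = 15+7 = 22
ES_F = max(EF_C=24, EF_D=28) = 28; EF_F = 28+6 = 34
ES_G = max(EF_E=22, EF_F=34) = 34; EF_G = 34+13 = 47
Expected project duration μ = 47 days. Critical path: A → D → F → G.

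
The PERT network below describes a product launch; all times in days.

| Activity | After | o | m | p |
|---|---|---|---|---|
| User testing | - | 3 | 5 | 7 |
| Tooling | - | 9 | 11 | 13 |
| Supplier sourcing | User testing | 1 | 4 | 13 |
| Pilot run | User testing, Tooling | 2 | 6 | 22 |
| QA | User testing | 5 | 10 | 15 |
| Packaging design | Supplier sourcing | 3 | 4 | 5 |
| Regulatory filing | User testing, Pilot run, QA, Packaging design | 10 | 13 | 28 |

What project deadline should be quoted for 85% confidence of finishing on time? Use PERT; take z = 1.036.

te_User testing = (3 + 4·5 + 7)/6 = 30/6 = 5; σ²_User testing = ((7−3)/6)² = 0.444
te_Tooling = (9 + 4·11 + 13)/6 = 66/6 = 11; σ²_Tooling = ((13−9)/6)² = 0.444
te_Supplier sourcing = (1 + 4·4 + 13)/6 = 30/6 = 5; σ²_Supplier sourcing = ((13−1)/6)² = 4.000
te_Pilot run = (2 + 4·6 + 22)/6 = 48/6 = 8; σ²_Pilot run = ((22−2)/6)² = 11.111
te_QA = (5 + 4·10 + 15)/6 = 60/6 = 10; σ²_QA = ((15−5)/6)² = 2.778
te_Packaging design = (3 + 4·4 + 5)/6 = 24/6 = 4; σ²_Packaging design = ((5−3)/6)² = 0.111
te_Regulatory filing = (10 + 4·13 + 28)/6 = 90/6 = 15; σ²_Regulatory filing = ((28−10)/6)² = 9.000

Forward pass:
ES_User testing = 0; EF_User testing = 5
ES_Tooling = 0; EF_Tooling = 11
ES_Supplier sourcing = 5; EF_Supplier sourcing = 5+5 = 10
ES_Pilot run = max(EF_User testing=5, EF_Tooling=11) = 11; EF_Pilot run = 11+8 = 19
ES_QA = 5; EF_QA = 5+10 = 15
ES_Packaging design = 10; EF_Packaging design = 10+4 = 14
ES_Regulatory filing = max(EF_User testing=5, EF_Pilot run=19, EF_QA=15, EF_Packaging design=14) = 19; EF_Regulatory filing = 19+15 = 34
Expected project duration μ = 34 days. Critical path: Tooling → Pilot run → Regulatory filing.

Variance along critical path = 0.444 + 11.111 + 9.000 = 20.556; σ = 4.534 days.
D = μ + z·σ = 34 + 1.036·4.534 = 38.7 days

38.7 days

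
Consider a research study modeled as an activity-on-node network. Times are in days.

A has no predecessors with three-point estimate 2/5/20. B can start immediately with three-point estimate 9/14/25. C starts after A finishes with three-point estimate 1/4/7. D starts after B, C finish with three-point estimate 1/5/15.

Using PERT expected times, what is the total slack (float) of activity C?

te_A = (2 + 4·5 + 20)/6 = 42/6 = 7
te_B = (9 + 4·14 + 25)/6 = 90/6 = 15
te_C = (1 + 4·4 + 7)/6 = 24/6 = 4
te_D = (1 + 4·5 + 15)/6 = 36/6 = 6

Forward pass:
ES_A = 0; EF_A = 7
ES_B = 0; EF_B = 15
ES_C = 7; EF_C = 7+4 = 11
ES_D = max(EF_B=15, EF_C=11) = 15; EF_D = 15+6 = 21
Expected project duration μ = 21 days. Critical path: B → D.

Backward pass:
LF_D = 21; LS_D = 21−6 = 15
LF_C = LS_D = 15; LS_C = 15−4 = 11
LF_B = LS_D = 15; LS_B = 15−15 = 0
LF_A = LS_C = 11; LS_A = 11−7 = 4
Slack_C = LS_C − ES_C = 11 − 7 = 4

4 days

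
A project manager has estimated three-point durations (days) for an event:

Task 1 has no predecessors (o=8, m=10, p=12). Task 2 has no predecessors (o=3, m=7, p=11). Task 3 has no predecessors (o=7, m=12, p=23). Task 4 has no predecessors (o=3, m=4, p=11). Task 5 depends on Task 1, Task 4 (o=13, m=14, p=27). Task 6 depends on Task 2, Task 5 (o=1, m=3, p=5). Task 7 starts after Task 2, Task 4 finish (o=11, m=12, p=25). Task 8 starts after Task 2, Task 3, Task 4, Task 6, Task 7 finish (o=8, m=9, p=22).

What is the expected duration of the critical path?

te_Task 1 = (8 + 4·10 + 12)/6 = 60/6 = 10
te_Task 2 = (3 + 4·7 + 11)/6 = 42/6 = 7
te_Task 3 = (7 + 4·12 + 23)/6 = 78/6 = 13
te_Task 4 = (3 + 4·4 + 11)/6 = 30/6 = 5
te_Task 5 = (13 + 4·14 + 27)/6 = 96/6 = 16
te_Task 6 = (1 + 4·3 + 5)/6 = 18/6 = 3
te_Task 7 = (11 + 4·12 + 25)/6 = 84/6 = 14
te_Task 8 = (8 + 4·9 + 22)/6 = 66/6 = 11

Forward pass:
ES_Task 1 = 0; EF_Task 1 = 10
ES_Task 2 = 0; EF_Task 2 = 7
ES_Task 3 = 0; EF_Task 3 = 13
ES_Task 4 = 0; EF_Task 4 = 5
ES_Task 5 = max(EF_Task 1=10, EF_Task 4=5) = 10; EF_Task 5 = 10+16 = 26
ES_Task 6 = max(EF_Task 2=7, EF_Task 5=26) = 26; EF_Task 6 = 26+3 = 29
ES_Task 7 = max(EF_Task 2=7, EF_Task 4=5) = 7; EF_Task 7 = 7+14 = 21
ES_Task 8 = max(EF_Task 2=7, EF_Task 3=13, EF_Task 4=5, EF_Task 6=29, EF_Task 7=21) = 29; EF_Task 8 = 29+11 = 40
Expected project duration μ = 40 days. Critical path: Task 1 → Task 5 → Task 6 → Task 8.

40 days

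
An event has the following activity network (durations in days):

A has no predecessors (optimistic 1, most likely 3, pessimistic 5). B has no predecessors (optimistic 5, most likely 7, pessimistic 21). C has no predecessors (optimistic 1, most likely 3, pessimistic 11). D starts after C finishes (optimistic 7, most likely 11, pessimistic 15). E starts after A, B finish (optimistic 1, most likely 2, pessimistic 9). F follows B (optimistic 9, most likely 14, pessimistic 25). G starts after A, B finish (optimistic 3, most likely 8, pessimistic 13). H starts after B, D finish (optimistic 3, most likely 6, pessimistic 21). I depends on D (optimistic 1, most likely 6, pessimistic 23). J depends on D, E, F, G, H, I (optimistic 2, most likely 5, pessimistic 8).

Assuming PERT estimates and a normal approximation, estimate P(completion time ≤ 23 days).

0.062

te_A = (1 + 4·3 + 5)/6 = 18/6 = 3; σ²_A = ((5−1)/6)² = 0.444
te_B = (5 + 4·7 + 21)/6 = 54/6 = 9; σ²_B = ((21−5)/6)² = 7.111
te_C = (1 + 4·3 + 11)/6 = 24/6 = 4; σ²_C = ((11−1)/6)² = 2.778
te_D = (7 + 4·11 + 15)/6 = 66/6 = 11; σ²_D = ((15−7)/6)² = 1.778
te_E = (1 + 4·2 + 9)/6 = 18/6 = 3; σ²_E = ((9−1)/6)² = 1.778
te_F = (9 + 4·14 + 25)/6 = 90/6 = 15; σ²_F = ((25−9)/6)² = 7.111
te_G = (3 + 4·8 + 13)/6 = 48/6 = 8; σ²_G = ((13−3)/6)² = 2.778
te_H = (3 + 4·6 + 21)/6 = 48/6 = 8; σ²_H = ((21−3)/6)² = 9.000
te_I = (1 + 4·6 + 23)/6 = 48/6 = 8; σ²_I = ((23−1)/6)² = 13.444
te_J = (2 + 4·5 + 8)/6 = 30/6 = 5; σ²_J = ((8−2)/6)² = 1.000

Forward pass:
ES_A = 0; EF_A = 3
ES_B = 0; EF_B = 9
ES_C = 0; EF_C = 4
ES_D = 4; EF_D = 4+11 = 15
ES_E = max(EF_A=3, EF_B=9) = 9; EF_E = 9+3 = 12
ES_F = 9; EF_F = 9+15 = 24
ES_G = max(EF_A=3, EF_B=9) = 9; EF_G = 9+8 = 17
ES_H = max(EF_B=9, EF_D=15) = 15; EF_H = 15+8 = 23
ES_I = 15; EF_I = 15+8 = 23
ES_J = max(EF_D=15, EF_E=12, EF_F=24, EF_G=17, EF_H=23, EF_I=23) = 24; EF_J = 24+5 = 29
Expected project duration μ = 29 days. Critical path: B → F → J.

Variance along critical path = 7.111 + 7.111 + 1.000 = 15.222; σ = √15.222 = 3.902 days.
Z = (23 − 29) / 3.902 = -1.538
P(T ≤ 23) = Φ(-1.538) ≈ 0.062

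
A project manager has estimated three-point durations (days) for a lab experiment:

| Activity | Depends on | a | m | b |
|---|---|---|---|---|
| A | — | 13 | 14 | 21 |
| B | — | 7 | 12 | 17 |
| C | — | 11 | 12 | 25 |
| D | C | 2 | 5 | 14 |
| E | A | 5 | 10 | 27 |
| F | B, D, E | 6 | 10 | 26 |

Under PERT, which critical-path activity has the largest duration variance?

te_A = (13 + 4·14 + 21)/6 = 90/6 = 15; σ²_A = ((21−13)/6)² = 1.778
te_B = (7 + 4·12 + 17)/6 = 72/6 = 12; σ²_B = ((17−7)/6)² = 2.778
te_C = (11 + 4·12 + 25)/6 = 84/6 = 14; σ²_C = ((25−11)/6)² = 5.444
te_D = (2 + 4·5 + 14)/6 = 36/6 = 6; σ²_D = ((14−2)/6)² = 4.000
te_E = (5 + 4·10 + 27)/6 = 72/6 = 12; σ²_E = ((27−5)/6)² = 13.444
te_F = (6 + 4·10 + 26)/6 = 72/6 = 12; σ²_F = ((26−6)/6)² = 11.111

Forward pass:
ES_A = 0; EF_A = 15
ES_B = 0; EF_B = 12
ES_C = 0; EF_C = 14
ES_D = 14; EF_D = 14+6 = 20
ES_E = 15; EF_E = 15+12 = 27
ES_F = max(EF_B=12, EF_D=20, EF_E=27) = 27; EF_F = 27+12 = 39
Expected project duration μ = 39 days. Critical path: A → E → F.

Variances on critical path: σ²_A=1.778, σ²_E=13.444, σ²_F=11.111.
Largest is σ²_E = 13.444.

E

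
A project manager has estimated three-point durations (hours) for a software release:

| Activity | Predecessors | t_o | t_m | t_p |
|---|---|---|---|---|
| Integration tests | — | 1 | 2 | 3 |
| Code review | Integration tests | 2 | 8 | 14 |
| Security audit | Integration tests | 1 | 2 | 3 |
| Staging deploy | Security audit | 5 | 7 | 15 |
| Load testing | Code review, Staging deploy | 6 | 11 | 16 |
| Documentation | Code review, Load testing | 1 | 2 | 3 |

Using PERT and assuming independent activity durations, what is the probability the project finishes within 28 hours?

te_Integration tests = (1 + 4·2 + 3)/6 = 12/6 = 2; σ²_Integration tests = ((3−1)/6)² = 0.111
te_Code review = (2 + 4·8 + 14)/6 = 48/6 = 8; σ²_Code review = ((14−2)/6)² = 4.000
te_Security audit = (1 + 4·2 + 3)/6 = 12/6 = 2; σ²_Security audit = ((3−1)/6)² = 0.111
te_Staging deploy = (5 + 4·7 + 15)/6 = 48/6 = 8; σ²_Staging deploy = ((15−5)/6)² = 2.778
te_Load testing = (6 + 4·11 + 16)/6 = 66/6 = 11; σ²_Load testing = ((16−6)/6)² = 2.778
te_Documentation = (1 + 4·2 + 3)/6 = 12/6 = 2; σ²_Documentation = ((3−1)/6)² = 0.111

Forward pass:
ES_Integration tests = 0; EF_Integration tests = 2
ES_Code review = 2; EF_Code review = 2+8 = 10
ES_Security audit = 2; EF_Security audit = 2+2 = 4
ES_Staging deploy = 4; EF_Staging deploy = 4+8 = 12
ES_Load testing = max(EF_Code review=10, EF_Staging deploy=12) = 12; EF_Load testing = 12+11 = 23
ES_Documentation = max(EF_Code review=10, EF_Load testing=23) = 23; EF_Documentation = 23+2 = 25
Expected project duration μ = 25 hours. Critical path: Integration tests → Security audit → Staging deploy → Load testing → Documentation.

Variance along critical path = 0.111 + 0.111 + 2.778 + 2.778 + 0.111 = 5.889; σ = √5.889 = 2.427 hours.
Z = (28 − 25) / 2.427 = 1.236
P(T ≤ 28) = Φ(1.236) ≈ 0.892

0.892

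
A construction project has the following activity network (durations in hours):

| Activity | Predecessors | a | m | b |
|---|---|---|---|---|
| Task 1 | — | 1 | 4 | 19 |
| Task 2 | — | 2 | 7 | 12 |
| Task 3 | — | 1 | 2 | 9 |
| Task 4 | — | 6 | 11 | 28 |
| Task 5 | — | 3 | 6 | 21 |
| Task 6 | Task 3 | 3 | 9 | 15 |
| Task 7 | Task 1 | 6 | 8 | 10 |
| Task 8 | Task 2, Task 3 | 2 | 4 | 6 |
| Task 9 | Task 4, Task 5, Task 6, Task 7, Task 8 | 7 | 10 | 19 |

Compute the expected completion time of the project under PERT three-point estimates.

te_Task 1 = (1 + 4·4 + 19)/6 = 36/6 = 6
te_Task 2 = (2 + 4·7 + 12)/6 = 42/6 = 7
te_Task 3 = (1 + 4·2 + 9)/6 = 18/6 = 3
te_Task 4 = (6 + 4·11 + 28)/6 = 78/6 = 13
te_Task 5 = (3 + 4·6 + 21)/6 = 48/6 = 8
te_Task 6 = (3 + 4·9 + 15)/6 = 54/6 = 9
te_Task 7 = (6 + 4·8 + 10)/6 = 48/6 = 8
te_Task 8 = (2 + 4·4 + 6)/6 = 24/6 = 4
te_Task 9 = (7 + 4·10 + 19)/6 = 66/6 = 11

Forward pass:
ES_Task 1 = 0; EF_Task 1 = 6
ES_Task 2 = 0; EF_Task 2 = 7
ES_Task 3 = 0; EF_Task 3 = 3
ES_Task 4 = 0; EF_Task 4 = 13
ES_Task 5 = 0; EF_Task 5 = 8
ES_Task 6 = 3; EF_Task 6 = 3+9 = 12
ES_Task 7 = 6; EF_Task 7 = 6+8 = 14
ES_Task 8 = max(EF_Task 2=7, EF_Task 3=3) = 7; EF_Task 8 = 7+4 = 11
ES_Task 9 = max(EF_Task 4=13, EF_Task 5=8, EF_Task 6=12, EF_Task 7=14, EF_Task 8=11) = 14; EF_Task 9 = 14+11 = 25
Expected project duration μ = 25 hours. Critical path: Task 1 → Task 7 → Task 9.

25 hours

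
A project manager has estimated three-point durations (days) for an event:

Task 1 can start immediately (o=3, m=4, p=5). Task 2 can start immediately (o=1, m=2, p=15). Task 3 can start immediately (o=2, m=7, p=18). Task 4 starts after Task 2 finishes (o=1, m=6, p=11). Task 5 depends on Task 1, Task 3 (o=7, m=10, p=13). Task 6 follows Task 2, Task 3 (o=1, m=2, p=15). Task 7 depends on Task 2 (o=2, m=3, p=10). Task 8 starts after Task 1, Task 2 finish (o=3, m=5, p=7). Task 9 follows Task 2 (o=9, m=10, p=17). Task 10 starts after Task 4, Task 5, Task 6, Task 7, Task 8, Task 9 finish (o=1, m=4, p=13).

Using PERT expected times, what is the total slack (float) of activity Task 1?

te_Task 1 = (3 + 4·4 + 5)/6 = 24/6 = 4
te_Task 2 = (1 + 4·2 + 15)/6 = 24/6 = 4
te_Task 3 = (2 + 4·7 + 18)/6 = 48/6 = 8
te_Task 4 = (1 + 4·6 + 11)/6 = 36/6 = 6
te_Task 5 = (7 + 4·10 + 13)/6 = 60/6 = 10
te_Task 6 = (1 + 4·2 + 15)/6 = 24/6 = 4
te_Task 7 = (2 + 4·3 + 10)/6 = 24/6 = 4
te_Task 8 = (3 + 4·5 + 7)/6 = 30/6 = 5
te_Task 9 = (9 + 4·10 + 17)/6 = 66/6 = 11
te_Task 10 = (1 + 4·4 + 13)/6 = 30/6 = 5

Forward pass:
ES_Task 1 = 0; EF_Task 1 = 4
ES_Task 2 = 0; EF_Task 2 = 4
ES_Task 3 = 0; EF_Task 3 = 8
ES_Task 4 = 4; EF_Task 4 = 4+6 = 10
ES_Task 5 = max(EF_Task 1=4, EF_Task 3=8) = 8; EF_Task 5 = 8+10 = 18
ES_Task 6 = max(EF_Task 2=4, EF_Task 3=8) = 8; EF_Task 6 = 8+4 = 12
ES_Task 7 = 4; EF_Task 7 = 4+4 = 8
ES_Task 8 = max(EF_Task 1=4, EF_Task 2=4) = 4; EF_Task 8 = 4+5 = 9
ES_Task 9 = 4; EF_Task 9 = 4+11 = 15
ES_Task 10 = max(EF_Task 4=10, EF_Task 5=18, EF_Task 6=12, EF_Task 7=8, EF_Task 8=9, EF_Task 9=15) = 18; EF_Task 10 = 18+5 = 23
Expected project duration μ = 23 days. Critical path: Task 3 → Task 5 → Task 10.

Backward pass:
LF_Task 10 = 23; LS_Task 10 = 23−5 = 18
LF_Task 9 = LS_Task 10 = 18; LS_Task 9 = 18−11 = 7
LF_Task 8 = LS_Task 10 = 18; LS_Task 8 = 18−5 = 13
LF_Task 7 = LS_Task 10 = 18; LS_Task 7 = 18−4 = 14
LF_Task 6 = LS_Task 10 = 18; LS_Task 6 = 18−4 = 14
LF_Task 5 = LS_Task 10 = 18; LS_Task 5 = 18−10 = 8
LF_Task 4 = LS_Task 10 = 18; LS_Task 4 = 18−6 = 12
LF_Task 3 = min(LS_Task 5=8, LS_Task 6=14) = 8; LS_Task 3 = 8−8 = 0
LF_Task 2 = min(LS_Task 4=12, LS_Task 6=14, LS_Task 7=14, LS_Task 8=13, LS_Task 9=7) = 7; LS_Task 2 = 7−4 = 3
LF_Task 1 = min(LS_Task 5=8, LS_Task 8=13) = 8; LS_Task 1 = 8−4 = 4
Slack_Task 1 = LS_Task 1 − ES_Task 1 = 4 − 0 = 4

4 days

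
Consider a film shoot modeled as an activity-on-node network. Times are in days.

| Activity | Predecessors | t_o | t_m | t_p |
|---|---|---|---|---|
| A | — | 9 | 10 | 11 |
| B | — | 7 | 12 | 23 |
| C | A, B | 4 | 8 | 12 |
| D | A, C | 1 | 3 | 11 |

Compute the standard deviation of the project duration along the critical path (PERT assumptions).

te_A = (9 + 4·10 + 11)/6 = 60/6 = 10; σ²_A = ((11−9)/6)² = 0.111
te_B = (7 + 4·12 + 23)/6 = 78/6 = 13; σ²_B = ((23−7)/6)² = 7.111
te_C = (4 + 4·8 + 12)/6 = 48/6 = 8; σ²_C = ((12−4)/6)² = 1.778
te_D = (1 + 4·3 + 11)/6 = 24/6 = 4; σ²_D = ((11−1)/6)² = 2.778

Forward pass:
ES_A = 0; EF_A = 10
ES_B = 0; EF_B = 13
ES_C = max(EF_A=10, EF_B=13) = 13; EF_C = 13+8 = 21
ES_D = max(EF_A=10, EF_C=21) = 21; EF_D = 21+4 = 25
Expected project duration μ = 25 days. Critical path: B → C → D.

Variance along critical path = 7.111 + 1.778 + 2.778 = 11.667
σ = √11.667 = 3.416 days

3.42 days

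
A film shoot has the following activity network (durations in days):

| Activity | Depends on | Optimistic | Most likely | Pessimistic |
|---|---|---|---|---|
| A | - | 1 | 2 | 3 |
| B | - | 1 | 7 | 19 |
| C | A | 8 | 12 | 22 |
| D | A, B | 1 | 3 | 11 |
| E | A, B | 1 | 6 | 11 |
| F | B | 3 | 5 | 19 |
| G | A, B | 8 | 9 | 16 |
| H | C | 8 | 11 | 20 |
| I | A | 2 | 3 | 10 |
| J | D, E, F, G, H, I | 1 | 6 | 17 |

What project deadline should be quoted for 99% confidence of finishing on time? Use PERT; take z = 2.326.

43.5 days

te_A = (1 + 4·2 + 3)/6 = 12/6 = 2; σ²_A = ((3−1)/6)² = 0.111
te_B = (1 + 4·7 + 19)/6 = 48/6 = 8; σ²_B = ((19−1)/6)² = 9.000
te_C = (8 + 4·12 + 22)/6 = 78/6 = 13; σ²_C = ((22−8)/6)² = 5.444
te_D = (1 + 4·3 + 11)/6 = 24/6 = 4; σ²_D = ((11−1)/6)² = 2.778
te_E = (1 + 4·6 + 11)/6 = 36/6 = 6; σ²_E = ((11−1)/6)² = 2.778
te_F = (3 + 4·5 + 19)/6 = 42/6 = 7; σ²_F = ((19−3)/6)² = 7.111
te_G = (8 + 4·9 + 16)/6 = 60/6 = 10; σ²_G = ((16−8)/6)² = 1.778
te_H = (8 + 4·11 + 20)/6 = 72/6 = 12; σ²_H = ((20−8)/6)² = 4.000
te_I = (2 + 4·3 + 10)/6 = 24/6 = 4; σ²_I = ((10−2)/6)² = 1.778
te_J = (1 + 4·6 + 17)/6 = 42/6 = 7; σ²_J = ((17−1)/6)² = 7.111

Forward pass:
ES_A = 0; EF_A = 2
ES_B = 0; EF_B = 8
ES_C = 2; EF_C = 2+13 = 15
ES_D = max(EF_A=2, EF_B=8) = 8; EF_D = 8+4 = 12
ES_E = max(EF_A=2, EF_B=8) = 8; EF_E = 8+6 = 14
ES_F = 8; EF_F = 8+7 = 15
ES_G = max(EF_A=2, EF_B=8) = 8; EF_G = 8+10 = 18
ES_H = 15; EF_H = 15+12 = 27
ES_I = 2; EF_I = 2+4 = 6
ES_J = max(EF_D=12, EF_E=14, EF_F=15, EF_G=18, EF_H=27, EF_I=6) = 27; EF_J = 27+7 = 34
Expected project duration μ = 34 days. Critical path: A → C → H → J.

Variance along critical path = 0.111 + 5.444 + 4.000 + 7.111 = 16.667; σ = 4.082 days.
D = μ + z·σ = 34 + 2.326·4.082 = 43.5 days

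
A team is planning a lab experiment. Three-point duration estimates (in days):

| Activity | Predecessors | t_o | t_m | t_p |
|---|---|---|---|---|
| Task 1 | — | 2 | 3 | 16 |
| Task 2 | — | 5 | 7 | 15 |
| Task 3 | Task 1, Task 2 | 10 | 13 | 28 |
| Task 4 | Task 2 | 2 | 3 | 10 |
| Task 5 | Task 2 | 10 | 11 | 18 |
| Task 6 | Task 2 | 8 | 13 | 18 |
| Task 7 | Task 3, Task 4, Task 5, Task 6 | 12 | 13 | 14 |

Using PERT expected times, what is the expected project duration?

36 days

te_Task 1 = (2 + 4·3 + 16)/6 = 30/6 = 5
te_Task 2 = (5 + 4·7 + 15)/6 = 48/6 = 8
te_Task 3 = (10 + 4·13 + 28)/6 = 90/6 = 15
te_Task 4 = (2 + 4·3 + 10)/6 = 24/6 = 4
te_Task 5 = (10 + 4·11 + 18)/6 = 72/6 = 12
te_Task 6 = (8 + 4·13 + 18)/6 = 78/6 = 13
te_Task 7 = (12 + 4·13 + 14)/6 = 78/6 = 13

Forward pass:
ES_Task 1 = 0; EF_Task 1 = 5
ES_Task 2 = 0; EF_Task 2 = 8
ES_Task 3 = max(EF_Task 1=5, EF_Task 2=8) = 8; EF_Task 3 = 8+15 = 23
ES_Task 4 = 8; EF_Task 4 = 8+4 = 12
ES_Task 5 = 8; EF_Task 5 = 8+12 = 20
ES_Task 6 = 8; EF_Task 6 = 8+13 = 21
ES_Task 7 = max(EF_Task 3=23, EF_Task 4=12, EF_Task 5=20, EF_Task 6=21) = 23; EF_Task 7 = 23+13 = 36
Expected project duration μ = 36 days. Critical path: Task 2 → Task 3 → Task 7.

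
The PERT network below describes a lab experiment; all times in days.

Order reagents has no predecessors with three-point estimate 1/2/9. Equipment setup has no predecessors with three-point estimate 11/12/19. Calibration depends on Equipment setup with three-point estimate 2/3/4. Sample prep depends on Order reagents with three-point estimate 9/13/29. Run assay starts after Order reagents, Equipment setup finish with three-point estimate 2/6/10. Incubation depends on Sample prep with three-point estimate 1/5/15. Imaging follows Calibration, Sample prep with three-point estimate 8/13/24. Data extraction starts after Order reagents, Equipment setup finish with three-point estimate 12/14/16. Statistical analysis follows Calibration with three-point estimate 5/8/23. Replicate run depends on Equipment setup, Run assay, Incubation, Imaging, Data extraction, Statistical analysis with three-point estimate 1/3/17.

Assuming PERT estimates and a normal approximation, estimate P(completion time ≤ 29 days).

0.062

te_Order reagents = (1 + 4·2 + 9)/6 = 18/6 = 3; σ²_Order reagents = ((9−1)/6)² = 1.778
te_Equipment setup = (11 + 4·12 + 19)/6 = 78/6 = 13; σ²_Equipment setup = ((19−11)/6)² = 1.778
te_Calibration = (2 + 4·3 + 4)/6 = 18/6 = 3; σ²_Calibration = ((4−2)/6)² = 0.111
te_Sample prep = (9 + 4·13 + 29)/6 = 90/6 = 15; σ²_Sample prep = ((29−9)/6)² = 11.111
te_Run assay = (2 + 4·6 + 10)/6 = 36/6 = 6; σ²_Run assay = ((10−2)/6)² = 1.778
te_Incubation = (1 + 4·5 + 15)/6 = 36/6 = 6; σ²_Incubation = ((15−1)/6)² = 5.444
te_Imaging = (8 + 4·13 + 24)/6 = 84/6 = 14; σ²_Imaging = ((24−8)/6)² = 7.111
te_Data extraction = (12 + 4·14 + 16)/6 = 84/6 = 14; σ²_Data extraction = ((16−12)/6)² = 0.444
te_Statistical analysis = (5 + 4·8 + 23)/6 = 60/6 = 10; σ²_Statistical analysis = ((23−5)/6)² = 9.000
te_Replicate run = (1 + 4·3 + 17)/6 = 30/6 = 5; σ²_Replicate run = ((17−1)/6)² = 7.111

Forward pass:
ES_Order reagents = 0; EF_Order reagents = 3
ES_Equipment setup = 0; EF_Equipment setup = 13
ES_Calibration = 13; EF_Calibration = 13+3 = 16
ES_Sample prep = 3; EF_Sample prep = 3+15 = 18
ES_Run assay = max(EF_Order reagents=3, EF_Equipment setup=13) = 13; EF_Run assay = 13+6 = 19
ES_Incubation = 18; EF_Incubation = 18+6 = 24
ES_Imaging = max(EF_Calibration=16, EF_Sample prep=18) = 18; EF_Imaging = 18+14 = 32
ES_Data extraction = max(EF_Order reagents=3, EF_Equipment setup=13) = 13; EF_Data extraction = 13+14 = 27
ES_Statistical analysis = 16; EF_Statistical analysis = 16+10 = 26
ES_Replicate run = max(EF_Equipment setup=13, EF_Run assay=19, EF_Incubation=24, EF_Imaging=32, EF_Data extraction=27, EF_Statistical analysis=26) = 32; EF_Replicate run = 32+5 = 37
Expected project duration μ = 37 days. Critical path: Order reagents → Sample prep → Imaging → Replicate run.

Variance along critical path = 1.778 + 11.111 + 7.111 + 7.111 = 27.111; σ = √27.111 = 5.207 days.
Z = (29 − 37) / 5.207 = -1.536
P(T ≤ 29) = Φ(-1.536) ≈ 0.062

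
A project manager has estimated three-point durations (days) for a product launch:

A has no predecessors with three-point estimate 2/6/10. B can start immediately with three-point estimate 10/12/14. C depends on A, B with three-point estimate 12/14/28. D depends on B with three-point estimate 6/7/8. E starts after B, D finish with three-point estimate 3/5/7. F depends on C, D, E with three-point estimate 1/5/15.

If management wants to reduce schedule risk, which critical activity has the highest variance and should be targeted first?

te_A = (2 + 4·6 + 10)/6 = 36/6 = 6; σ²_A = ((10−2)/6)² = 1.778
te_B = (10 + 4·12 + 14)/6 = 72/6 = 12; σ²_B = ((14−10)/6)² = 0.444
te_C = (12 + 4·14 + 28)/6 = 96/6 = 16; σ²_C = ((28−12)/6)² = 7.111
te_D = (6 + 4·7 + 8)/6 = 42/6 = 7; σ²_D = ((8−6)/6)² = 0.111
te_E = (3 + 4·5 + 7)/6 = 30/6 = 5; σ²_E = ((7−3)/6)² = 0.444
te_F = (1 + 4·5 + 15)/6 = 36/6 = 6; σ²_F = ((15−1)/6)² = 5.444

Forward pass:
ES_A = 0; EF_A = 6
ES_B = 0; EF_B = 12
ES_C = max(EF_A=6, EF_B=12) = 12; EF_C = 12+16 = 28
ES_D = 12; EF_D = 12+7 = 19
ES_E = max(EF_B=12, EF_D=19) = 19; EF_E = 19+5 = 24
ES_F = max(EF_C=28, EF_D=19, EF_E=24) = 28; EF_F = 28+6 = 34
Expected project duration μ = 34 days. Critical path: B → C → F.

Variances on critical path: σ²_B=0.444, σ²_C=7.111, σ²_F=5.444.
Largest is σ²_C = 7.111.

C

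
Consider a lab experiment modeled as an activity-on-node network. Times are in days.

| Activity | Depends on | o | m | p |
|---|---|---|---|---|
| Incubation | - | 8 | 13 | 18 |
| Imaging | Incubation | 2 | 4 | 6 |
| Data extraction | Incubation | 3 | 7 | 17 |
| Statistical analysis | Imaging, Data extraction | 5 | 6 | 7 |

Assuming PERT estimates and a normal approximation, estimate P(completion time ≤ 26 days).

te_Incubation = (8 + 4·13 + 18)/6 = 78/6 = 13; σ²_Incubation = ((18−8)/6)² = 2.778
te_Imaging = (2 + 4·4 + 6)/6 = 24/6 = 4; σ²_Imaging = ((6−2)/6)² = 0.444
te_Data extraction = (3 + 4·7 + 17)/6 = 48/6 = 8; σ²_Data extraction = ((17−3)/6)² = 5.444
te_Statistical analysis = (5 + 4·6 + 7)/6 = 36/6 = 6; σ²_Statistical analysis = ((7−5)/6)² = 0.111

Forward pass:
ES_Incubation = 0; EF_Incubation = 13
ES_Imaging = 13; EF_Imaging = 13+4 = 17
ES_Data extraction = 13; EF_Data extraction = 13+8 = 21
ES_Statistical analysis = max(EF_Imaging=17, EF_Data extraction=21) = 21; EF_Statistical analysis = 21+6 = 27
Expected project duration μ = 27 days. Critical path: Incubation → Data extraction → Statistical analysis.

Variance along critical path = 2.778 + 5.444 + 0.111 = 8.333; σ = √8.333 = 2.887 days.
Z = (26 − 27) / 2.887 = -0.346
P(T ≤ 26) = Φ(-0.346) ≈ 0.365

0.365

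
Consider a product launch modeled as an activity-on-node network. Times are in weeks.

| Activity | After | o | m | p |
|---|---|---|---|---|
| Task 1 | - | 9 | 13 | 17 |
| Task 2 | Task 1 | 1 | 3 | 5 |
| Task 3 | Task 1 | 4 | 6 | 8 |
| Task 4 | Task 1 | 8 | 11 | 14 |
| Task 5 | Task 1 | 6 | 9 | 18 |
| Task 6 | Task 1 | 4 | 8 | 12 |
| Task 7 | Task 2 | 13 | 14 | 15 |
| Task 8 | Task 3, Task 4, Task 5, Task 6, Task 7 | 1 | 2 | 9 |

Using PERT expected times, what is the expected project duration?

te_Task 1 = (9 + 4·13 + 17)/6 = 78/6 = 13
te_Task 2 = (1 + 4·3 + 5)/6 = 18/6 = 3
te_Task 3 = (4 + 4·6 + 8)/6 = 36/6 = 6
te_Task 4 = (8 + 4·11 + 14)/6 = 66/6 = 11
te_Task 5 = (6 + 4·9 + 18)/6 = 60/6 = 10
te_Task 6 = (4 + 4·8 + 12)/6 = 48/6 = 8
te_Task 7 = (13 + 4·14 + 15)/6 = 84/6 = 14
te_Task 8 = (1 + 4·2 + 9)/6 = 18/6 = 3

Forward pass:
ES_Task 1 = 0; EF_Task 1 = 13
ES_Task 2 = 13; EF_Task 2 = 13+3 = 16
ES_Task 3 = 13; EF_Task 3 = 13+6 = 19
ES_Task 4 = 13; EF_Task 4 = 13+11 = 24
ES_Task 5 = 13; EF_Task 5 = 13+10 = 23
ES_Task 6 = 13; EF_Task 6 = 13+8 = 21
ES_Task 7 = 16; EF_Task 7 = 16+14 = 30
ES_Task 8 = max(EF_Task 3=19, EF_Task 4=24, EF_Task 5=23, EF_Task 6=21, EF_Task 7=30) = 30; EF_Task 8 = 30+3 = 33
Expected project duration μ = 33 weeks. Critical path: Task 1 → Task 2 → Task 7 → Task 8.

33 weeks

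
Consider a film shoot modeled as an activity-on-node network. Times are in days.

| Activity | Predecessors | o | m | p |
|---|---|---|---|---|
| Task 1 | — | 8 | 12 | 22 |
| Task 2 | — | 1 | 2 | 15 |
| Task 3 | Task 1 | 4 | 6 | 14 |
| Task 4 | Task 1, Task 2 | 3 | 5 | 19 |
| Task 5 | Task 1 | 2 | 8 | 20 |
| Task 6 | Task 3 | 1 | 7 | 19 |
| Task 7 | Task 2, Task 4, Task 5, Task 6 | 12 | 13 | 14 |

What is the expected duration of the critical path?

te_Task 1 = (8 + 4·12 + 22)/6 = 78/6 = 13
te_Task 2 = (1 + 4·2 + 15)/6 = 24/6 = 4
te_Task 3 = (4 + 4·6 + 14)/6 = 42/6 = 7
te_Task 4 = (3 + 4·5 + 19)/6 = 42/6 = 7
te_Task 5 = (2 + 4·8 + 20)/6 = 54/6 = 9
te_Task 6 = (1 + 4·7 + 19)/6 = 48/6 = 8
te_Task 7 = (12 + 4·13 + 14)/6 = 78/6 = 13

Forward pass:
ES_Task 1 = 0; EF_Task 1 = 13
ES_Task 2 = 0; EF_Task 2 = 4
ES_Task 3 = 13; EF_Task 3 = 13+7 = 20
ES_Task 4 = max(EF_Task 1=13, EF_Task 2=4) = 13; EF_Task 4 = 13+7 = 20
ES_Task 5 = 13; EF_Task 5 = 13+9 = 22
ES_Task 6 = 20; EF_Task 6 = 20+8 = 28
ES_Task 7 = max(EF_Task 2=4, EF_Task 4=20, EF_Task 5=22, EF_Task 6=28) = 28; EF_Task 7 = 28+13 = 41
Expected project duration μ = 41 days. Critical path: Task 1 → Task 3 → Task 6 → Task 7.

41 days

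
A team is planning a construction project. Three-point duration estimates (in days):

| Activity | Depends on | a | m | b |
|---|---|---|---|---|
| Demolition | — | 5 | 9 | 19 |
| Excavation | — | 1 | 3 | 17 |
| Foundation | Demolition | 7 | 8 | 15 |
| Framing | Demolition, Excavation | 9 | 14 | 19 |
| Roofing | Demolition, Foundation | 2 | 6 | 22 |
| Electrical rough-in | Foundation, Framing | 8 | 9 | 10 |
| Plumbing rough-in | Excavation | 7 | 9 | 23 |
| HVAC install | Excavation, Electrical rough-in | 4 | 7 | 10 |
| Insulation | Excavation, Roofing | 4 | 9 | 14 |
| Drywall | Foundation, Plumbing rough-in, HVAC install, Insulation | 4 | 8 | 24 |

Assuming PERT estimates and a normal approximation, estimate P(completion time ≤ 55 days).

0.866

te_Demolition = (5 + 4·9 + 19)/6 = 60/6 = 10; σ²_Demolition = ((19−5)/6)² = 5.444
te_Excavation = (1 + 4·3 + 17)/6 = 30/6 = 5; σ²_Excavation = ((17−1)/6)² = 7.111
te_Foundation = (7 + 4·8 + 15)/6 = 54/6 = 9; σ²_Foundation = ((15−7)/6)² = 1.778
te_Framing = (9 + 4·14 + 19)/6 = 84/6 = 14; σ²_Framing = ((19−9)/6)² = 2.778
te_Roofing = (2 + 4·6 + 22)/6 = 48/6 = 8; σ²_Roofing = ((22−2)/6)² = 11.111
te_Electrical rough-in = (8 + 4·9 + 10)/6 = 54/6 = 9; σ²_Electrical rough-in = ((10−8)/6)² = 0.111
te_Plumbing rough-in = (7 + 4·9 + 23)/6 = 66/6 = 11; σ²_Plumbing rough-in = ((23−7)/6)² = 7.111
te_HVAC install = (4 + 4·7 + 10)/6 = 42/6 = 7; σ²_HVAC install = ((10−4)/6)² = 1.000
te_Insulation = (4 + 4·9 + 14)/6 = 54/6 = 9; σ²_Insulation = ((14−4)/6)² = 2.778
te_Drywall = (4 + 4·8 + 24)/6 = 60/6 = 10; σ²_Drywall = ((24−4)/6)² = 11.111

Forward pass:
ES_Demolition = 0; EF_Demolition = 10
ES_Excavation = 0; EF_Excavation = 5
ES_Foundation = 10; EF_Foundation = 10+9 = 19
ES_Framing = max(EF_Demolition=10, EF_Excavation=5) = 10; EF_Framing = 10+14 = 24
ES_Roofing = max(EF_Demolition=10, EF_Foundation=19) = 19; EF_Roofing = 19+8 = 27
ES_Electrical rough-in = max(EF_Foundation=19, EF_Framing=24) = 24; EF_Electrical rough-in = 24+9 = 33
ES_Plumbing rough-in = 5; EF_Plumbing rough-in = 5+11 = 16
ES_HVAC install = max(EF_Excavation=5, EF_Electrical rough-in=33) = 33; EF_HVAC install = 33+7 = 40
ES_Insulation = max(EF_Excavation=5, EF_Roofing=27) = 27; EF_Insulation = 27+9 = 36
ES_Drywall = max(EF_Foundation=19, EF_Plumbing rough-in=16, EF_HVAC install=40, EF_Insulation=36) = 40; EF_Drywall = 40+10 = 50
Expected project duration μ = 50 days. Critical path: Demolition → Framing → Electrical rough-in → HVAC install → Drywall.

Variance along critical path = 5.444 + 2.778 + 0.111 + 1.000 + 11.111 = 20.444; σ = √20.444 = 4.522 days.
Z = (55 − 50) / 4.522 = 1.106
P(T ≤ 55) = Φ(1.106) ≈ 0.866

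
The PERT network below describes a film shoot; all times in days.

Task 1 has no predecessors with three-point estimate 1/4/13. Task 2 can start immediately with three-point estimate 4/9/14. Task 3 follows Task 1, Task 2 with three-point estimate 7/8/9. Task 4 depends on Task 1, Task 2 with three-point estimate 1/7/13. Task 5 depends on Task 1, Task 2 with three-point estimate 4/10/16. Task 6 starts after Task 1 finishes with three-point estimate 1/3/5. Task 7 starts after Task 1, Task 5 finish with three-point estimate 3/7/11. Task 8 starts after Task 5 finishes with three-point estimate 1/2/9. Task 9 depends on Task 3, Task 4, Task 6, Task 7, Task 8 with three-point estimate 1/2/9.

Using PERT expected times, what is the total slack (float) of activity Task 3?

9 days

te_Task 1 = (1 + 4·4 + 13)/6 = 30/6 = 5
te_Task 2 = (4 + 4·9 + 14)/6 = 54/6 = 9
te_Task 3 = (7 + 4·8 + 9)/6 = 48/6 = 8
te_Task 4 = (1 + 4·7 + 13)/6 = 42/6 = 7
te_Task 5 = (4 + 4·10 + 16)/6 = 60/6 = 10
te_Task 6 = (1 + 4·3 + 5)/6 = 18/6 = 3
te_Task 7 = (3 + 4·7 + 11)/6 = 42/6 = 7
te_Task 8 = (1 + 4·2 + 9)/6 = 18/6 = 3
te_Task 9 = (1 + 4·2 + 9)/6 = 18/6 = 3

Forward pass:
ES_Task 1 = 0; EF_Task 1 = 5
ES_Task 2 = 0; EF_Task 2 = 9
ES_Task 3 = max(EF_Task 1=5, EF_Task 2=9) = 9; EF_Task 3 = 9+8 = 17
ES_Task 4 = max(EF_Task 1=5, EF_Task 2=9) = 9; EF_Task 4 = 9+7 = 16
ES_Task 5 = max(EF_Task 1=5, EF_Task 2=9) = 9; EF_Task 5 = 9+10 = 19
ES_Task 6 = 5; EF_Task 6 = 5+3 = 8
ES_Task 7 = max(EF_Task 1=5, EF_Task 5=19) = 19; EF_Task 7 = 19+7 = 26
ES_Task 8 = 19; EF_Task 8 = 19+3 = 22
ES_Task 9 = max(EF_Task 3=17, EF_Task 4=16, EF_Task 6=8, EF_Task 7=26, EF_Task 8=22) = 26; EF_Task 9 = 26+3 = 29
Expected project duration μ = 29 days. Critical path: Task 2 → Task 5 → Task 7 → Task 9.

Backward pass:
LF_Task 9 = 29; LS_Task 9 = 29−3 = 26
LF_Task 8 = LS_Task 9 = 26; LS_Task 8 = 26−3 = 23
LF_Task 7 = LS_Task 9 = 26; LS_Task 7 = 26−7 = 19
LF_Task 6 = LS_Task 9 = 26; LS_Task 6 = 26−3 = 23
LF_Task 5 = min(LS_Task 7=19, LS_Task 8=23) = 19; LS_Task 5 = 19−10 = 9
LF_Task 4 = LS_Task 9 = 26; LS_Task 4 = 26−7 = 19
LF_Task 3 = LS_Task 9 = 26; LS_Task 3 = 26−8 = 18
LF_Task 2 = min(LS_Task 3=18, LS_Task 4=19, LS_Task 5=9) = 9; LS_Task 2 = 9−9 = 0
LF_Task 1 = min(LS_Task 3=18, LS_Task 4=19, LS_Task 5=9, LS_Task 6=23, LS_Task 7=19) = 9; LS_Task 1 = 9−5 = 4
Slack_Task 3 = LS_Task 3 − ES_Task 3 = 18 − 9 = 9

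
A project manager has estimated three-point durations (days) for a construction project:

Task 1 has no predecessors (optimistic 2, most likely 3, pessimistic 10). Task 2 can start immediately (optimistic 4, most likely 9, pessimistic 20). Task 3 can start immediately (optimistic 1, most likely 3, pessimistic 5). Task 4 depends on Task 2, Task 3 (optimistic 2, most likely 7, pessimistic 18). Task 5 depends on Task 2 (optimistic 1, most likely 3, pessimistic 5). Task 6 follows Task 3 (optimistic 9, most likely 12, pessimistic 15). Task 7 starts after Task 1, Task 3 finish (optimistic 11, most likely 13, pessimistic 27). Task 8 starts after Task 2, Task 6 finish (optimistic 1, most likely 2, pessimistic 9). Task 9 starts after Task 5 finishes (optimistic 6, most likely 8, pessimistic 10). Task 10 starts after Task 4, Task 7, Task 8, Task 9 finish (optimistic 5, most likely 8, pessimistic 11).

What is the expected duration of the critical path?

te_Task 1 = (2 + 4·3 + 10)/6 = 24/6 = 4
te_Task 2 = (4 + 4·9 + 20)/6 = 60/6 = 10
te_Task 3 = (1 + 4·3 + 5)/6 = 18/6 = 3
te_Task 4 = (2 + 4·7 + 18)/6 = 48/6 = 8
te_Task 5 = (1 + 4·3 + 5)/6 = 18/6 = 3
te_Task 6 = (9 + 4·12 + 15)/6 = 72/6 = 12
te_Task 7 = (11 + 4·13 + 27)/6 = 90/6 = 15
te_Task 8 = (1 + 4·2 + 9)/6 = 18/6 = 3
te_Task 9 = (6 + 4·8 + 10)/6 = 48/6 = 8
te_Task 10 = (5 + 4·8 + 11)/6 = 48/6 = 8

Forward pass:
ES_Task 1 = 0; EF_Task 1 = 4
ES_Task 2 = 0; EF_Task 2 = 10
ES_Task 3 = 0; EF_Task 3 = 3
ES_Task 4 = max(EF_Task 2=10, EF_Task 3=3) = 10; EF_Task 4 = 10+8 = 18
ES_Task 5 = 10; EF_Task 5 = 10+3 = 13
ES_Task 6 = 3; EF_Task 6 = 3+12 = 15
ES_Task 7 = max(EF_Task 1=4, EF_Task 3=3) = 4; EF_Task 7 = 4+15 = 19
ES_Task 8 = max(EF_Task 2=10, EF_Task 6=15) = 15; EF_Task 8 = 15+3 = 18
ES_Task 9 = 13; EF_Task 9 = 13+8 = 21
ES_Task 10 = max(EF_Task 4=18, EF_Task 7=19, EF_Task 8=18, EF_Task 9=21) = 21; EF_Task 10 = 21+8 = 29
Expected project duration μ = 29 days. Critical path: Task 2 → Task 5 → Task 9 → Task 10.

29 days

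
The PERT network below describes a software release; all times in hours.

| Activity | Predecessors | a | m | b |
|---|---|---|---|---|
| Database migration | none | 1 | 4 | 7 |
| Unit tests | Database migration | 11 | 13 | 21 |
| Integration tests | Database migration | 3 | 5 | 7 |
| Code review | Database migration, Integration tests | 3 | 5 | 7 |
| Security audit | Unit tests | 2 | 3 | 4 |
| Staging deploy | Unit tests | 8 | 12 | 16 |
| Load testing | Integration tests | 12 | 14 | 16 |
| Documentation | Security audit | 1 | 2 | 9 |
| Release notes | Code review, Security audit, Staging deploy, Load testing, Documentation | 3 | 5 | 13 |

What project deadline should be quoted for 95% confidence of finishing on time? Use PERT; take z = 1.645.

te_Database migration = (1 + 4·4 + 7)/6 = 24/6 = 4; σ²_Database migration = ((7−1)/6)² = 1.000
te_Unit tests = (11 + 4·13 + 21)/6 = 84/6 = 14; σ²_Unit tests = ((21−11)/6)² = 2.778
te_Integration tests = (3 + 4·5 + 7)/6 = 30/6 = 5; σ²_Integration tests = ((7−3)/6)² = 0.444
te_Code review = (3 + 4·5 + 7)/6 = 30/6 = 5; σ²_Code review = ((7−3)/6)² = 0.444
te_Security audit = (2 + 4·3 + 4)/6 = 18/6 = 3; σ²_Security audit = ((4−2)/6)² = 0.111
te_Staging deploy = (8 + 4·12 + 16)/6 = 72/6 = 12; σ²_Staging deploy = ((16−8)/6)² = 1.778
te_Load testing = (12 + 4·14 + 16)/6 = 84/6 = 14; σ²_Load testing = ((16−12)/6)² = 0.444
te_Documentation = (1 + 4·2 + 9)/6 = 18/6 = 3; σ²_Documentation = ((9−1)/6)² = 1.778
te_Release notes = (3 + 4·5 + 13)/6 = 36/6 = 6; σ²_Release notes = ((13−3)/6)² = 2.778

Forward pass:
ES_Database migration = 0; EF_Database migration = 4
ES_Unit tests = 4; EF_Unit tests = 4+14 = 18
ES_Integration tests = 4; EF_Integration tests = 4+5 = 9
ES_Code review = max(EF_Database migration=4, EF_Integration tests=9) = 9; EF_Code review = 9+5 = 14
ES_Security audit = 18; EF_Security audit = 18+3 = 21
ES_Staging deploy = 18; EF_Staging deploy = 18+12 = 30
ES_Load testing = 9; EF_Load testing = 9+14 = 23
ES_Documentation = 21; EF_Documentation = 21+3 = 24
ES_Release notes = max(EF_Code review=14, EF_Security audit=21, EF_Staging deploy=30, EF_Load testing=23, EF_Documentation=24) = 30; EF_Release notes = 30+6 = 36
Expected project duration μ = 36 hours. Critical path: Database migration → Unit tests → Staging deploy → Release notes.

Variance along critical path = 1.000 + 2.778 + 1.778 + 2.778 = 8.333; σ = 2.887 hours.
D = μ + z·σ = 36 + 1.645·2.887 = 40.7 hours

40.7 hours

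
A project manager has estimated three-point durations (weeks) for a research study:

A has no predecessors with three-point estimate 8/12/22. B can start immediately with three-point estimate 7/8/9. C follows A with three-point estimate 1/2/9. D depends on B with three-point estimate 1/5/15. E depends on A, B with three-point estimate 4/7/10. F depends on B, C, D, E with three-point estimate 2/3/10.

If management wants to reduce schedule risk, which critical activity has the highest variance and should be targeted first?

A

te_A = (8 + 4·12 + 22)/6 = 78/6 = 13; σ²_A = ((22−8)/6)² = 5.444
te_B = (7 + 4·8 + 9)/6 = 48/6 = 8; σ²_B = ((9−7)/6)² = 0.111
te_C = (1 + 4·2 + 9)/6 = 18/6 = 3; σ²_C = ((9−1)/6)² = 1.778
te_D = (1 + 4·5 + 15)/6 = 36/6 = 6; σ²_D = ((15−1)/6)² = 5.444
te_E = (4 + 4·7 + 10)/6 = 42/6 = 7; σ²_E = ((10−4)/6)² = 1.000
te_F = (2 + 4·3 + 10)/6 = 24/6 = 4; σ²_F = ((10−2)/6)² = 1.778

Forward pass:
ES_A = 0; EF_A = 13
ES_B = 0; EF_B = 8
ES_C = 13; EF_C = 13+3 = 16
ES_D = 8; EF_D = 8+6 = 14
ES_E = max(EF_A=13, EF_B=8) = 13; EF_E = 13+7 = 20
ES_F = max(EF_B=8, EF_C=16, EF_D=14, EF_E=20) = 20; EF_F = 20+4 = 24
Expected project duration μ = 24 weeks. Critical path: A → E → F.

Variances on critical path: σ²_A=5.444, σ²_E=1.000, σ²_F=1.778.
Largest is σ²_A = 5.444.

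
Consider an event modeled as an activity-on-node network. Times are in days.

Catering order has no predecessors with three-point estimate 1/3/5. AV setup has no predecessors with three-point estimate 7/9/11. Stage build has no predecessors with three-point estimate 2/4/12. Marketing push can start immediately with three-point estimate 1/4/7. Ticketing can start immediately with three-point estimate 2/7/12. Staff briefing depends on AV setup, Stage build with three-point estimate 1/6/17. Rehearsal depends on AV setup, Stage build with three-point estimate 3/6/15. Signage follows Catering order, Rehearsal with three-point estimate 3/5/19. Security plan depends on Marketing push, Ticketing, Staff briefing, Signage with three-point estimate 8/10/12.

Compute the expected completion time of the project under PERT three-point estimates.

te_Catering order = (1 + 4·3 + 5)/6 = 18/6 = 3
te_AV setup = (7 + 4·9 + 11)/6 = 54/6 = 9
te_Stage build = (2 + 4·4 + 12)/6 = 30/6 = 5
te_Marketing push = (1 + 4·4 + 7)/6 = 24/6 = 4
te_Ticketing = (2 + 4·7 + 12)/6 = 42/6 = 7
te_Staff briefing = (1 + 4·6 + 17)/6 = 42/6 = 7
te_Rehearsal = (3 + 4·6 + 15)/6 = 42/6 = 7
te_Signage = (3 + 4·5 + 19)/6 = 42/6 = 7
te_Security plan = (8 + 4·10 + 12)/6 = 60/6 = 10

Forward pass:
ES_Catering order = 0; EF_Catering order = 3
ES_AV setup = 0; EF_AV setup = 9
ES_Stage build = 0; EF_Stage build = 5
ES_Marketing push = 0; EF_Marketing push = 4
ES_Ticketing = 0; EF_Ticketing = 7
ES_Staff briefing = max(EF_AV setup=9, EF_Stage build=5) = 9; EF_Staff briefing = 9+7 = 16
ES_Rehearsal = max(EF_AV setup=9, EF_Stage build=5) = 9; EF_Rehearsal = 9+7 = 16
ES_Signage = max(EF_Catering order=3, EF_Rehearsal=16) = 16; EF_Signage = 16+7 = 23
ES_Security plan = max(EF_Marketing push=4, EF_Ticketing=7, EF_Staff briefing=16, EF_Signage=23) = 23; EF_Security plan = 23+10 = 33
Expected project duration μ = 33 days. Critical path: AV setup → Rehearsal → Signage → Security plan.

33 days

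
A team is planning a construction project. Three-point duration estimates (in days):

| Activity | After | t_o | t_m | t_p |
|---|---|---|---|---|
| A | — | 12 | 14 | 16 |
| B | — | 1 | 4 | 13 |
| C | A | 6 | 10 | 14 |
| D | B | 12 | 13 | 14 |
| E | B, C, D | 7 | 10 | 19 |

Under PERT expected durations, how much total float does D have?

te_A = (12 + 4·14 + 16)/6 = 84/6 = 14
te_B = (1 + 4·4 + 13)/6 = 30/6 = 5
te_C = (6 + 4·10 + 14)/6 = 60/6 = 10
te_D = (12 + 4·13 + 14)/6 = 78/6 = 13
te_E = (7 + 4·10 + 19)/6 = 66/6 = 11

Forward pass:
ES_A = 0; EF_A = 14
ES_B = 0; EF_B = 5
ES_C = 14; EF_C = 14+10 = 24
ES_D = 5; EF_D = 5+13 = 18
ES_E = max(EF_B=5, EF_C=24, EF_D=18) = 24; EF_E = 24+11 = 35
Expected project duration μ = 35 days. Critical path: A → C → E.

Backward pass:
LF_E = 35; LS_E = 35−11 = 24
LF_D = LS_E = 24; LS_D = 24−13 = 11
LF_C = LS_E = 24; LS_C = 24−10 = 14
LF_B = min(LS_D=11, LS_E=24) = 11; LS_B = 11−5 = 6
LF_A = LS_C = 14; LS_A = 14−14 = 0
Slack_D = LS_D − ES_D = 11 − 5 = 6

6 days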